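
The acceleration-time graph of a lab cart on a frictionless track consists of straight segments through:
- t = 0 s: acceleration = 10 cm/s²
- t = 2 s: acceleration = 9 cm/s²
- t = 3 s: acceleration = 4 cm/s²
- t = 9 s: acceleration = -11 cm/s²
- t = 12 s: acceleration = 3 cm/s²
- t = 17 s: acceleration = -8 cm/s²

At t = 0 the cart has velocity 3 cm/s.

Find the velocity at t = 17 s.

-17 cm/s

Δv equals the area under the a-t graph; then v = v₀ + Δv.
0–2 s: ½(10 + 9)(2) = 19 cm/s
2–3 s: ½(9 + 4)(1) = 6.5 cm/s
3–9 s: ½(4 + -11)(6) = -21 cm/s
9–12 s: ½(-11 + 3)(3) = -12 cm/s
12–17 s: ½(3 + -8)(5) = -12.5 cm/s
Δv = -20 cm/s, so v(17) = 3 + (-20) = -17 cm/s.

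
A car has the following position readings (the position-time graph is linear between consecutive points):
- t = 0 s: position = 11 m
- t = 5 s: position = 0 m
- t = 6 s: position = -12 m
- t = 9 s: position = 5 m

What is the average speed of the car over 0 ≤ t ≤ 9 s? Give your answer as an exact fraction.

Average speed = (total path length)/(elapsed time); on a piecewise-linear x-t graph the path length is Σ|Δx|.
0–5 s: |Δx| = |0 − 11| = 11 m
5–6 s: |Δx| = |-12 − 0| = 12 m
6–9 s: |Δx| = |5 − -12| = 17 m
Total path = 40 m; average speed = 40/9 = 40/9 m/s.

40/9 m/s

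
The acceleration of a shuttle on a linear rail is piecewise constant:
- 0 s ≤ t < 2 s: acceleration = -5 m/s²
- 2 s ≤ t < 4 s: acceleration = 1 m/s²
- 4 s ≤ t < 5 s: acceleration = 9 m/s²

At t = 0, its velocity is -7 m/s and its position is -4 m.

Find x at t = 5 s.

On each constant-a segment, Δv = aΔt and Δx = v₀Δt + ½aΔt²; chain segment to segment.
0–2 s: v starts -7 m/s; Δx = -7·2 + ½·-5·2² = -24 m; v ends -17 m/s.
2–4 s: v starts -17 m/s; Δx = -17·2 + ½·1·2² = -32 m; v ends -15 m/s.
4–5 s: v starts -15 m/s; Δx = -15·1 + ½·9·1² = -10.5 m; v ends -6 m/s.
x(5) = -4 + Σ Δx = -70.5 m.

-70.5 m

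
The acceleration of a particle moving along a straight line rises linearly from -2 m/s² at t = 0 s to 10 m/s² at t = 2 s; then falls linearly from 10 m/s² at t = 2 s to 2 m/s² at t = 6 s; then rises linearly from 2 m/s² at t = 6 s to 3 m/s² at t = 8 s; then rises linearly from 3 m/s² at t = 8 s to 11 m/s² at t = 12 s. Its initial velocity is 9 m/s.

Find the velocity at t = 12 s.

74 m/s

Δv equals the area under the a-t graph; then v = v₀ + Δv.
0–2 s: ½(-2 + 10)(2) = 8 m/s
2–6 s: ½(10 + 2)(4) = 24 m/s
6–8 s: ½(2 + 3)(2) = 5 m/s
8–12 s: ½(3 + 11)(4) = 28 m/s
Δv = 65 m/s, so v(12) = 9 + (65) = 74 m/s.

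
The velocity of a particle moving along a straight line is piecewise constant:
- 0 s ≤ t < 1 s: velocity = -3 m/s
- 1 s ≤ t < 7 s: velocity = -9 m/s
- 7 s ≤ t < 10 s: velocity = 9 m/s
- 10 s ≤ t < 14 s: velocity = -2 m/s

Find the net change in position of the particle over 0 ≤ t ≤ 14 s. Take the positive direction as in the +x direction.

-38 m

Net displacement equals the area under the velocity-time graph (areas below the axis count negative).
0–1 s: -3 × 1 = -3 m
1–7 s: -9 × 6 = -54 m
7–10 s: 9 × 3 = 27 m
10–14 s: -2 × 4 = -8 m
Net displacement = -38 m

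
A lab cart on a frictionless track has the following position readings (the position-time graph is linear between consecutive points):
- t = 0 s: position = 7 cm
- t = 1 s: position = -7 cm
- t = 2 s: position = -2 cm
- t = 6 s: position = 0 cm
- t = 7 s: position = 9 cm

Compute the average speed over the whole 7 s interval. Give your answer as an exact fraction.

30/7 cm/s

Average speed = (total path length)/(elapsed time); on a piecewise-linear x-t graph the path length is Σ|Δx|.
0–1 s: |Δx| = |-7 − 7| = 14 cm
1–2 s: |Δx| = |-2 − -7| = 5 cm
2–6 s: |Δx| = |0 − -2| = 2 cm
6–7 s: |Δx| = |9 − 0| = 9 cm
Total path = 30 cm; average speed = 30/7 = 30/7 cm/s.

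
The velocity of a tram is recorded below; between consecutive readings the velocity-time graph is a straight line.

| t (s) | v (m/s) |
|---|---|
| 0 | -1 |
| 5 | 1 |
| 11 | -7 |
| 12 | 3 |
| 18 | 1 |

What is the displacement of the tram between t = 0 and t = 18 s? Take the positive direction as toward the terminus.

Net displacement equals the area under the velocity-time graph (areas below the axis count negative).
0–5 s: ½(-1 + 1)(5) = 0 m
5–11 s: ½(1 + -7)(6) = -18 m
11–12 s: ½(-7 + 3)(1) = -2 m
12–18 s: ½(3 + 1)(6) = 12 m
Net displacement = -8 m

-8 m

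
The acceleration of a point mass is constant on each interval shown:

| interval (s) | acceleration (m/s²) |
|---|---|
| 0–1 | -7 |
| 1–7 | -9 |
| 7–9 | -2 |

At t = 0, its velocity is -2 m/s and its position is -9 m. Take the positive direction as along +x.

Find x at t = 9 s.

On each constant-a segment, Δv = aΔt and Δx = v₀Δt + ½aΔt²; chain segment to segment.
0–1 s: v starts -2 m/s; Δx = -2·1 + ½·-7·1² = -5.5 m; v ends -9 m/s.
1–7 s: v starts -9 m/s; Δx = -9·6 + ½·-9·6² = -216 m; v ends -63 m/s.
7–9 s: v starts -63 m/s; Δx = -63·2 + ½·-2·2² = -130 m; v ends -67 m/s.
x(9) = -9 + Σ Δx = -360.5 m.

-360.5 m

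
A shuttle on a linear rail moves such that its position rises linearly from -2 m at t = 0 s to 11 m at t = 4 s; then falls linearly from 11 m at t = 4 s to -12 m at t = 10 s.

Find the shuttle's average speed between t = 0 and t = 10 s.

3.6 m/s

Average speed = (total path length)/(elapsed time); on a piecewise-linear x-t graph the path length is Σ|Δx|.
0–4 s: |Δx| = |11 − -2| = 13 m
4–10 s: |Δx| = |-12 − 11| = 23 m
Total path = 36 m; average speed = 36/10 = 3.6 m/s.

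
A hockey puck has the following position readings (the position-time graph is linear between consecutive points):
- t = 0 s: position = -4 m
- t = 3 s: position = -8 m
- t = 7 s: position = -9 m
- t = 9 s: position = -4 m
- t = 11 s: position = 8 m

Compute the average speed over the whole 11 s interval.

2 m/s

Average speed = (total path length)/(elapsed time); on a piecewise-linear x-t graph the path length is Σ|Δx|.
0–3 s: |Δx| = |-8 − -4| = 4 m
3–7 s: |Δx| = |-9 − -8| = 1 m
7–9 s: |Δx| = |-4 − -9| = 5 m
9–11 s: |Δx| = |8 − -4| = 12 m
Total path = 22 m; average speed = 22/11 = 2 m/s.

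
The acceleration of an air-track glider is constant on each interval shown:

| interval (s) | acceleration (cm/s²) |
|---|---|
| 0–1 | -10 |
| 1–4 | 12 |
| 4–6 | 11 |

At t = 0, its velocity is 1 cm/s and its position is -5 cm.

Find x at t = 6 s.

94 cm

On each constant-a segment, Δv = aΔt and Δx = v₀Δt + ½aΔt²; chain segment to segment.
0–1 s: v starts 1 cm/s; Δx = 1·1 + ½·-10·1² = -4 cm; v ends -9 cm/s.
1–4 s: v starts -9 cm/s; Δx = -9·3 + ½·12·3² = 27 cm; v ends 27 cm/s.
4–6 s: v starts 27 cm/s; Δx = 27·2 + ½·11·2² = 76 cm; v ends 49 cm/s.
x(6) = -5 + Σ Δx = 94 cm.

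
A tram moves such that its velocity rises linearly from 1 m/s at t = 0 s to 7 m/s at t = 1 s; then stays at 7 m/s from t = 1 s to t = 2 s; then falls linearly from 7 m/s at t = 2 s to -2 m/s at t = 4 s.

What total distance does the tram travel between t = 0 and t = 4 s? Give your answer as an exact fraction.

Distance (not displacement) is the total path length: add the absolute areas under v-t.
0–1 s: |½(1 + 7)(1)| = 4 m
1–2 s: |7| × 1 = 7 m
2–4 s: v = 0 at t = 32/9 s; triangle areas 49/9 + 4/9 = 53/9 m
Total distance = 152/9 m

152/9 m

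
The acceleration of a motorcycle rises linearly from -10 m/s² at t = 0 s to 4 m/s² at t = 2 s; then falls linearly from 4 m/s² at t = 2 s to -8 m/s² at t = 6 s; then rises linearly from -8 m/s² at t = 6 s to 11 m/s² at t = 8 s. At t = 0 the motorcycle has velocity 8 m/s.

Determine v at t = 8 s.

-3 m/s

Δv equals the area under the a-t graph; then v = v₀ + Δv.
0–2 s: ½(-10 + 4)(2) = -6 m/s
2–6 s: ½(4 + -8)(4) = -8 m/s
6–8 s: ½(-8 + 11)(2) = 3 m/s
Δv = -11 m/s, so v(8) = 8 + (-11) = -3 m/s.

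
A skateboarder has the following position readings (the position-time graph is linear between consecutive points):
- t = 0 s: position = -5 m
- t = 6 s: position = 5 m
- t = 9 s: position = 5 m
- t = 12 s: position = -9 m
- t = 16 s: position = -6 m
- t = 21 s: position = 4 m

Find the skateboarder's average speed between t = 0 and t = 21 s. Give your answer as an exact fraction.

37/21 m/s

Average speed = (total path length)/(elapsed time); on a piecewise-linear x-t graph the path length is Σ|Δx|.
0–6 s: |Δx| = |5 − -5| = 10 m
6–9 s: |Δx| = |5 − 5| = 0 m
9–12 s: |Δx| = |-9 − 5| = 14 m
12–16 s: |Δx| = |-6 − -9| = 3 m
16–21 s: |Δx| = |4 − -6| = 10 m
Total path = 37 m; average speed = 37/21 = 37/21 m/s.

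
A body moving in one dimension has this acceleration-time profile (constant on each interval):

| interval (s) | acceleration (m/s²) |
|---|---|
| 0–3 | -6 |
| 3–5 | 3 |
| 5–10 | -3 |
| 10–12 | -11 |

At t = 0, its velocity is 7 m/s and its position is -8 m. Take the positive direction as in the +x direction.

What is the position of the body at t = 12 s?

On each constant-a segment, Δv = aΔt and Δx = v₀Δt + ½aΔt²; chain segment to segment.
0–3 s: v starts 7 m/s; Δx = 7·3 + ½·-6·3² = -6 m; v ends -11 m/s.
3–5 s: v starts -11 m/s; Δx = -11·2 + ½·3·2² = -16 m; v ends -5 m/s.
5–10 s: v starts -5 m/s; Δx = -5·5 + ½·-3·5² = -62.5 m; v ends -20 m/s.
10–12 s: v starts -20 m/s; Δx = -20·2 + ½·-11·2² = -62 m; v ends -42 m/s.
x(12) = -8 + Σ Δx = -154.5 m.

-154.5 m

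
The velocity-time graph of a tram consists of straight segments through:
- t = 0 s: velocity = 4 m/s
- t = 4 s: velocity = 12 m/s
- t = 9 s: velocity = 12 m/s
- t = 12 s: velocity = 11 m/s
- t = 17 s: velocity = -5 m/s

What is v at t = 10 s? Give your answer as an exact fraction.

35/3 m/s

On 9–12 s the graph is linear from 12 to 11 m/s: v(10) = 12 + (11 − 12)·(10 − 9)/(12 − 9) = 35/3 m/s.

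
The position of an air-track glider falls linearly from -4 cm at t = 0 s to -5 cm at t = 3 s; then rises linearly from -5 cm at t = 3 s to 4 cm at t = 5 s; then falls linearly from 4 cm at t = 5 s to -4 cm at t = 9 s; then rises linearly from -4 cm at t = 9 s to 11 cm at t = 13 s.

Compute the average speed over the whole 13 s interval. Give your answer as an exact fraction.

33/13 cm/s

Average speed = (total path length)/(elapsed time); on a piecewise-linear x-t graph the path length is Σ|Δx|.
0–3 s: |Δx| = |-5 − -4| = 1 cm
3–5 s: |Δx| = |4 − -5| = 9 cm
5–9 s: |Δx| = |-4 − 4| = 8 cm
9–13 s: |Δx| = |11 − -4| = 15 cm
Total path = 33 cm; average speed = 33/13 = 33/13 cm/s.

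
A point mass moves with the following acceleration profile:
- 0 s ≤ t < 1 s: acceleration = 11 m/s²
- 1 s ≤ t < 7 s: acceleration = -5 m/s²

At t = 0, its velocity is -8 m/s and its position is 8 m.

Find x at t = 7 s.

On each constant-a segment, Δv = aΔt and Δx = v₀Δt + ½aΔt²; chain segment to segment.
0–1 s: v starts -8 m/s; Δx = -8·1 + ½·11·1² = -2.5 m; v ends 3 m/s.
1–7 s: v starts 3 m/s; Δx = 3·6 + ½·-5·6² = -72 m; v ends -27 m/s.
x(7) = 8 + Σ Δx = -66.5 m.

-66.5 m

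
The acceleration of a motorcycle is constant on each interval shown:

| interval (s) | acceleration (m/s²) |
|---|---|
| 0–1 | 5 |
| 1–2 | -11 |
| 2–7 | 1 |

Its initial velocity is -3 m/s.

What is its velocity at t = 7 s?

Δv equals the area under the a-t graph; then v = v₀ + Δv.
0–1 s: 5 × 1 = 5 m/s
1–2 s: -11 × 1 = -11 m/s
2–7 s: 1 × 5 = 5 m/s
Δv = -1 m/s, so v(7) = -3 + (-1) = -4 m/s.

-4 m/s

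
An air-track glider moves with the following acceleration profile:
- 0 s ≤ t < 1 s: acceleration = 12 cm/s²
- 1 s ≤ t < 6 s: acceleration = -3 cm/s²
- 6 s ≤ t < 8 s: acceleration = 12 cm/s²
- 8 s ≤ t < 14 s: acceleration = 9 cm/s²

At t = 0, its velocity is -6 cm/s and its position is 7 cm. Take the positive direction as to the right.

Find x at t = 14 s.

257.5 cm

On each constant-a segment, Δv = aΔt and Δx = v₀Δt + ½aΔt²; chain segment to segment.
0–1 s: v starts -6 cm/s; Δx = -6·1 + ½·12·1² = 0 cm; v ends 6 cm/s.
1–6 s: v starts 6 cm/s; Δx = 6·5 + ½·-3·5² = -7.5 cm; v ends -9 cm/s.
6–8 s: v starts -9 cm/s; Δx = -9·2 + ½·12·2² = 6 cm; v ends 15 cm/s.
8–14 s: v starts 15 cm/s; Δx = 15·6 + ½·9·6² = 252 cm; v ends 69 cm/s.
x(14) = 7 + Σ Δx = 257.5 cm.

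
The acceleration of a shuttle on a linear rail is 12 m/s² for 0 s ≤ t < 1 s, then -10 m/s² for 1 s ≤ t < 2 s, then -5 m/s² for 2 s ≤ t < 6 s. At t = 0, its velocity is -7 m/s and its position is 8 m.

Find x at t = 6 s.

-53 m

On each constant-a segment, Δv = aΔt and Δx = v₀Δt + ½aΔt²; chain segment to segment.
0–1 s: v starts -7 m/s; Δx = -7·1 + ½·12·1² = -1 m; v ends 5 m/s.
1–2 s: v starts 5 m/s; Δx = 5·1 + ½·-10·1² = 0 m; v ends -5 m/s.
2–6 s: v starts -5 m/s; Δx = -5·4 + ½·-5·4² = -60 m; v ends -25 m/s.
x(6) = 8 + Σ Δx = -53 m.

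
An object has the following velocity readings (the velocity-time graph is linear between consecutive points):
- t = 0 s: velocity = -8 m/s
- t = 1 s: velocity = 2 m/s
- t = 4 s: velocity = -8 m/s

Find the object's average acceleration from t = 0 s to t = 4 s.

Average acceleration = Δv/Δt = (-8 − -8)/(4 − 0) = 0 m/s².

0 m/s²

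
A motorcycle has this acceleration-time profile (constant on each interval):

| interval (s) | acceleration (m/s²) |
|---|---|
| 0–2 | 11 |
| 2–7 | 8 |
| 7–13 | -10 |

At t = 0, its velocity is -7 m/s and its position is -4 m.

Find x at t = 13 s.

On each constant-a segment, Δv = aΔt and Δx = v₀Δt + ½aΔt²; chain segment to segment.
0–2 s: v starts -7 m/s; Δx = -7·2 + ½·11·2² = 8 m; v ends 15 m/s.
2–7 s: v starts 15 m/s; Δx = 15·5 + ½·8·5² = 175 m; v ends 55 m/s.
7–13 s: v starts 55 m/s; Δx = 55·6 + ½·-10·6² = 150 m; v ends -5 m/s.
x(13) = -4 + Σ Δx = 329 m.

329 m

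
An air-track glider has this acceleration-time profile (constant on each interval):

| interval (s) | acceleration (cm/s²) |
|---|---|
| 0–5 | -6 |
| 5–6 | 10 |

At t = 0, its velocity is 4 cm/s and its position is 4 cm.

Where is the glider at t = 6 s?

-72 cm

On each constant-a segment, Δv = aΔt and Δx = v₀Δt + ½aΔt²; chain segment to segment.
0–5 s: v starts 4 cm/s; Δx = 4·5 + ½·-6·5² = -55 cm; v ends -26 cm/s.
5–6 s: v starts -26 cm/s; Δx = -26·1 + ½·10·1² = -21 cm; v ends -16 cm/s.
x(6) = 4 + Σ Δx = -72 cm.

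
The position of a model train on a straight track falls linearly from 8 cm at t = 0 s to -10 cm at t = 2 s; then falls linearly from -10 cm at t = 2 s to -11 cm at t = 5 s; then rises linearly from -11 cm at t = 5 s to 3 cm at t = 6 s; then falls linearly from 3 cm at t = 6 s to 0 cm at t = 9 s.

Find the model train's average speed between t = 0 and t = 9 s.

Average speed = (total path length)/(elapsed time); on a piecewise-linear x-t graph the path length is Σ|Δx|.
0–2 s: |Δx| = |-10 − 8| = 18 cm
2–5 s: |Δx| = |-11 − -10| = 1 cm
5–6 s: |Δx| = |3 − -11| = 14 cm
6–9 s: |Δx| = |0 − 3| = 3 cm
Total path = 36 cm; average speed = 36/9 = 4 cm/s.

4 cm/s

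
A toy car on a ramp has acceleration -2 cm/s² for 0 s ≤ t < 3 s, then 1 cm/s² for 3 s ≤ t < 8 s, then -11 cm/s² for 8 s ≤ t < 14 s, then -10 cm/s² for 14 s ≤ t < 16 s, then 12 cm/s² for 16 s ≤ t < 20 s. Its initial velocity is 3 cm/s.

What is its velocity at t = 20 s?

Δv equals the area under the a-t graph; then v = v₀ + Δv.
0–3 s: -2 × 3 = -6 cm/s
3–8 s: 1 × 5 = 5 cm/s
8–14 s: -11 × 6 = -66 cm/s
14–16 s: -10 × 2 = -20 cm/s
16–20 s: 12 × 4 = 48 cm/s
Δv = -39 cm/s, so v(20) = 3 + (-39) = -36 cm/s.

-36 cm/s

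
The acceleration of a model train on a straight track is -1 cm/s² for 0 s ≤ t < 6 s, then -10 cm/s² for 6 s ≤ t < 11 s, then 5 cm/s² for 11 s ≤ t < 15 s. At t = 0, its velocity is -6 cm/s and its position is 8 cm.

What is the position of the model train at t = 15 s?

On each constant-a segment, Δv = aΔt and Δx = v₀Δt + ½aΔt²; chain segment to segment.
0–6 s: v starts -6 cm/s; Δx = -6·6 + ½·-1·6² = -54 cm; v ends -12 cm/s.
6–11 s: v starts -12 cm/s; Δx = -12·5 + ½·-10·5² = -185 cm; v ends -62 cm/s.
11–15 s: v starts -62 cm/s; Δx = -62·4 + ½·5·4² = -208 cm; v ends -42 cm/s.
x(15) = 8 + Σ Δx = -439 cm.

-439 cm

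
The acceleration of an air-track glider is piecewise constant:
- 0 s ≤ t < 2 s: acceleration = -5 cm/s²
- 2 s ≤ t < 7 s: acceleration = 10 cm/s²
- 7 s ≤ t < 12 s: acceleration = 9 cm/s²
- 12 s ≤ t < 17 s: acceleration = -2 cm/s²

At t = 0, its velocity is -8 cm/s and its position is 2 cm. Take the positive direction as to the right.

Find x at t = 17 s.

On each constant-a segment, Δv = aΔt and Δx = v₀Δt + ½aΔt²; chain segment to segment.
0–2 s: v starts -8 cm/s; Δx = -8·2 + ½·-5·2² = -26 cm; v ends -18 cm/s.
2–7 s: v starts -18 cm/s; Δx = -18·5 + ½·10·5² = 35 cm; v ends 32 cm/s.
7–12 s: v starts 32 cm/s; Δx = 32·5 + ½·9·5² = 272.5 cm; v ends 77 cm/s.
12–17 s: v starts 77 cm/s; Δx = 77·5 + ½·-2·5² = 360 cm; v ends 67 cm/s.
x(17) = 2 + Σ Δx = 643.5 cm.

643.5 cm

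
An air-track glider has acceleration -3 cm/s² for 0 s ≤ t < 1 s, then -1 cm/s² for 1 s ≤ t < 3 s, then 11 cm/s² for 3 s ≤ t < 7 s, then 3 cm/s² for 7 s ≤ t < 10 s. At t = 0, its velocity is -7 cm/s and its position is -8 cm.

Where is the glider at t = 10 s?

111 cm

On each constant-a segment, Δv = aΔt and Δx = v₀Δt + ½aΔt²; chain segment to segment.
0–1 s: v starts -7 cm/s; Δx = -7·1 + ½·-3·1² = -8.5 cm; v ends -10 cm/s.
1–3 s: v starts -10 cm/s; Δx = -10·2 + ½·-1·2² = -22 cm; v ends -12 cm/s.
3–7 s: v starts -12 cm/s; Δx = -12·4 + ½·11·4² = 40 cm; v ends 32 cm/s.
7–10 s: v starts 32 cm/s; Δx = 32·3 + ½·3·3² = 109.5 cm; v ends 41 cm/s.
x(10) = -8 + Σ Δx = 111 cm.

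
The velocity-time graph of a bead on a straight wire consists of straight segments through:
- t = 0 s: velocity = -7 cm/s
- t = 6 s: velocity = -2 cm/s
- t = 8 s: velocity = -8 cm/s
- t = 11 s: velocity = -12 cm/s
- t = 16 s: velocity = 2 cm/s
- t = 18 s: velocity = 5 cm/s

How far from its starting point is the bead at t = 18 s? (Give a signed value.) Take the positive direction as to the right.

Displacement is the signed area under the v-t curve.
0–6 s: ½(-7 + -2)(6) = -27 cm
6–8 s: ½(-2 + -8)(2) = -10 cm
8–11 s: ½(-8 + -12)(3) = -30 cm
11–16 s: ½(-12 + 2)(5) = -25 cm
16–18 s: ½(2 + 5)(2) = 7 cm
Net displacement = -85 cm

-85 cm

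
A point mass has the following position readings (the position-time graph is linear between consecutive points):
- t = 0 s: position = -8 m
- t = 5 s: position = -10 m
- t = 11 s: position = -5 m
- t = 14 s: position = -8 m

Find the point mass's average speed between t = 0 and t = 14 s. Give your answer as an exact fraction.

5/7 m/s

Average speed = (total path length)/(elapsed time); on a piecewise-linear x-t graph the path length is Σ|Δx|.
0–5 s: |Δx| = |-10 − -8| = 2 m
5–11 s: |Δx| = |-5 − -10| = 5 m
11–14 s: |Δx| = |-8 − -5| = 3 m
Total path = 10 m; average speed = 10/14 = 5/7 m/s.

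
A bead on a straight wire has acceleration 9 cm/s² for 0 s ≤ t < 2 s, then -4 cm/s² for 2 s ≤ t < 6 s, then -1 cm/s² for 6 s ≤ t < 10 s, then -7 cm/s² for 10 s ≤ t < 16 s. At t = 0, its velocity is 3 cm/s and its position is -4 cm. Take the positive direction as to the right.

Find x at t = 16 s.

On each constant-a segment, Δv = aΔt and Δx = v₀Δt + ½aΔt²; chain segment to segment.
0–2 s: v starts 3 cm/s; Δx = 3·2 + ½·9·2² = 24 cm; v ends 21 cm/s.
2–6 s: v starts 21 cm/s; Δx = 21·4 + ½·-4·4² = 52 cm; v ends 5 cm/s.
6–10 s: v starts 5 cm/s; Δx = 5·4 + ½·-1·4² = 12 cm; v ends 1 cm/s.
10–16 s: v starts 1 cm/s; Δx = 1·6 + ½·-7·6² = -120 cm; v ends -41 cm/s.
x(16) = -4 + Σ Δx = -36 cm.

-36 cm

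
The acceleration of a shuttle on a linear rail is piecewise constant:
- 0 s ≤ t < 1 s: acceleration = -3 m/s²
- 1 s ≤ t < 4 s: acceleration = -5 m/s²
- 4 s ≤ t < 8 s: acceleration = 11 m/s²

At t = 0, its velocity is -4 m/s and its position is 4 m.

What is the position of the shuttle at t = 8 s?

On each constant-a segment, Δv = aΔt and Δx = v₀Δt + ½aΔt²; chain segment to segment.
0–1 s: v starts -4 m/s; Δx = -4·1 + ½·-3·1² = -5.5 m; v ends -7 m/s.
1–4 s: v starts -7 m/s; Δx = -7·3 + ½·-5·3² = -43.5 m; v ends -22 m/s.
4–8 s: v starts -22 m/s; Δx = -22·4 + ½·11·4² = 0 m; v ends 22 m/s.
x(8) = 4 + Σ Δx = -45 m.

-45 m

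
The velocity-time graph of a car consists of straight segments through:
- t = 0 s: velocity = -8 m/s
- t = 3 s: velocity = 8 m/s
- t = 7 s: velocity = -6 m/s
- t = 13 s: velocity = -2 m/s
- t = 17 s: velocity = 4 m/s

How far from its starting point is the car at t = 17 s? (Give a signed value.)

Displacement is the signed area under the v-t curve.
0–3 s: ½(-8 + 8)(3) = 0 m
3–7 s: ½(8 + -6)(4) = 4 m
7–13 s: ½(-6 + -2)(6) = -24 m
13–17 s: ½(-2 + 4)(4) = 4 m
Net displacement = -16 m

-16 m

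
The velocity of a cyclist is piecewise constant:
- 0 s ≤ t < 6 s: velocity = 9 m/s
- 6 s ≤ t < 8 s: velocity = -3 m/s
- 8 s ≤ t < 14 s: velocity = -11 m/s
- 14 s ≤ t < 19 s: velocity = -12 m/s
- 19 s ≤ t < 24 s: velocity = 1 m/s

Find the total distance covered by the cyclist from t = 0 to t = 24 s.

Total distance travelled is ∫|v| dt — sum the magnitudes of each area piece.
0–6 s: |9| × 6 = 54 m
6–8 s: |-3| × 2 = 6 m
8–14 s: |-11| × 6 = 66 m
14–19 s: |-12| × 5 = 60 m
19–24 s: |1| × 5 = 5 m
Total distance = 191 m

191 m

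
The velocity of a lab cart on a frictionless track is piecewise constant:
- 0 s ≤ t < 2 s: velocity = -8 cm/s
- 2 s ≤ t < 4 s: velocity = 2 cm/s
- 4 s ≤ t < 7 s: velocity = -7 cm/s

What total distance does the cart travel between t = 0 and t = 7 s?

41 cm

Distance (not displacement) is the total path length: add the absolute areas under v-t.
0–2 s: |-8| × 2 = 16 cm
2–4 s: |2| × 2 = 4 cm
4–7 s: |-7| × 3 = 21 cm
Total distance = 41 cm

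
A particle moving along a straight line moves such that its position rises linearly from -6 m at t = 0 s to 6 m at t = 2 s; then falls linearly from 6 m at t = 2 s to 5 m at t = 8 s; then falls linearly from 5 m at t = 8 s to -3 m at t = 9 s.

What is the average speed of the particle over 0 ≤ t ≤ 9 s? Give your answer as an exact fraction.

7/3 m/s

Average speed = (total path length)/(elapsed time); on a piecewise-linear x-t graph the path length is Σ|Δx|.
0–2 s: |Δx| = |6 − -6| = 12 m
2–8 s: |Δx| = |5 − 6| = 1 m
8–9 s: |Δx| = |-3 − 5| = 8 m
Total path = 21 m; average speed = 21/9 = 7/3 m/s.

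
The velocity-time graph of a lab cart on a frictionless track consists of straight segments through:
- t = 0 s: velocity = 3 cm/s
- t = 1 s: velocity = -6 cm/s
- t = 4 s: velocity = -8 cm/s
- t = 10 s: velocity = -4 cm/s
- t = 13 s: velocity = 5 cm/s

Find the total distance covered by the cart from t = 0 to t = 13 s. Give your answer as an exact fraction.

Total distance travelled is ∫|v| dt — sum the magnitudes of each area piece.
0–1 s: v = 0 at t = 1/3 s; triangle areas 0.5 + 2 = 2.5 cm
1–4 s: |½(-6 + -8)(3)| = 21 cm
4–10 s: |½(-8 + -4)(6)| = 36 cm
10–13 s: v = 0 at t = 34/3 s; triangle areas 8/3 + 25/6 = 41/6 cm
Total distance = 199/3 cm

199/3 cm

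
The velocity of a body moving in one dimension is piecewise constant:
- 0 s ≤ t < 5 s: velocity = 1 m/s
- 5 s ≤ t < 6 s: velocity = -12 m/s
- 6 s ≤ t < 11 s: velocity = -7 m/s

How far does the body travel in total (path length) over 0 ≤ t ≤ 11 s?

52 m

Total distance travelled is ∫|v| dt — sum the magnitudes of each area piece.
0–5 s: |1| × 5 = 5 m
5–6 s: |-12| × 1 = 12 m
6–11 s: |-7| × 5 = 35 m
Total distance = 52 m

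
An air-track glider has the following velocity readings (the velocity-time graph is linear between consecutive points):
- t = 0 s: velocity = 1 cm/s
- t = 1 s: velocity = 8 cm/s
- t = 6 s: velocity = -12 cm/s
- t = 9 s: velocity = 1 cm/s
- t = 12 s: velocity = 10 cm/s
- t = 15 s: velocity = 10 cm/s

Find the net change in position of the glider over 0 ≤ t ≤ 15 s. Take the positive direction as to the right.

24.5 cm

Displacement is the signed area under the v-t curve.
0–1 s: ½(1 + 8)(1) = 4.5 cm
1–6 s: ½(8 + -12)(5) = -10 cm
6–9 s: ½(-12 + 1)(3) = -16.5 cm
9–12 s: ½(1 + 10)(3) = 16.5 cm
12–15 s: 10 × 3 = 30 cm
Net displacement = 24.5 cm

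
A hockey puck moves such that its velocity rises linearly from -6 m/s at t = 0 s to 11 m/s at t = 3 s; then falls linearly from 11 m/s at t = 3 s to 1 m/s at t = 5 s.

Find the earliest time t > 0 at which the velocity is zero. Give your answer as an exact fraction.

t = 18/17 s

v changes sign on 0–3 s (from -6 to 11); the graph is linear there, so v = 0 at t = 0 + (6)·(3 − 0)/(11 − -6) = 18/17 s.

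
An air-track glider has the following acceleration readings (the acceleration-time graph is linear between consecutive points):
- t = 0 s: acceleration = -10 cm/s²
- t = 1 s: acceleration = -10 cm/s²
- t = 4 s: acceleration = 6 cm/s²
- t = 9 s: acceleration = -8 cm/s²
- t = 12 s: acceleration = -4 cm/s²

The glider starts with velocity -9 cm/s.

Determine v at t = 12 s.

Δv equals the area under the a-t graph; then v = v₀ + Δv.
0–1 s: -10 × 1 = -10 cm/s
1–4 s: ½(-10 + 6)(3) = -6 cm/s
4–9 s: ½(6 + -8)(5) = -5 cm/s
9–12 s: ½(-8 + -4)(3) = -18 cm/s
Δv = -39 cm/s, so v(12) = -9 + (-39) = -48 cm/s.

-48 cm/s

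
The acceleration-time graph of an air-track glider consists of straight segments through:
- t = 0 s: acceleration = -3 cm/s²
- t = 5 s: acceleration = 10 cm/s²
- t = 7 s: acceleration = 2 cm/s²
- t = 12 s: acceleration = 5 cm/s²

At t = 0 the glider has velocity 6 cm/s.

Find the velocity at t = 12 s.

Δv equals the area under the a-t graph; then v = v₀ + Δv.
0–5 s: ½(-3 + 10)(5) = 17.5 cm/s
5–7 s: ½(10 + 2)(2) = 12 cm/s
7–12 s: ½(2 + 5)(5) = 17.5 cm/s
Δv = 47 cm/s, so v(12) = 6 + (47) = 53 cm/s.

53 cm/s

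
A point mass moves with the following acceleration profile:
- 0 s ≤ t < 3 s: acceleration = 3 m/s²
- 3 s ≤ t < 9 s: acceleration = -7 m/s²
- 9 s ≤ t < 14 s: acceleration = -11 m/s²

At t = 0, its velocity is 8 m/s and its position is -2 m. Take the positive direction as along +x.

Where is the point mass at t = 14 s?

On each constant-a segment, Δv = aΔt and Δx = v₀Δt + ½aΔt²; chain segment to segment.
0–3 s: v starts 8 m/s; Δx = 8·3 + ½·3·3² = 37.5 m; v ends 17 m/s.
3–9 s: v starts 17 m/s; Δx = 17·6 + ½·-7·6² = -24 m; v ends -25 m/s.
9–14 s: v starts -25 m/s; Δx = -25·5 + ½·-11·5² = -262.5 m; v ends -80 m/s.
x(14) = -2 + Σ Δx = -251 m.

-251 m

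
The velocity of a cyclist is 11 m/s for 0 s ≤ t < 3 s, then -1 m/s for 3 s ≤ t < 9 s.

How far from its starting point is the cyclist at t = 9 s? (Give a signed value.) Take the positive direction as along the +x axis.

Net displacement equals the area under the velocity-time graph (areas below the axis count negative).
0–3 s: 11 × 3 = 33 m
3–9 s: -1 × 6 = -6 m
Net displacement = 27 m

27 m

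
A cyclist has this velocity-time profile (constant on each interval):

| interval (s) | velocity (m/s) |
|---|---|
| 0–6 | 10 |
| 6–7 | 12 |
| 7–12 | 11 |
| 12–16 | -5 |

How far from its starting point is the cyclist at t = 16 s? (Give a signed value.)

Net displacement equals the area under the velocity-time graph (areas below the axis count negative).
0–6 s: 10 × 6 = 60 m
6–7 s: 12 × 1 = 12 m
7–12 s: 11 × 5 = 55 m
12–16 s: -5 × 4 = -20 m
Net displacement = 107 m

107 m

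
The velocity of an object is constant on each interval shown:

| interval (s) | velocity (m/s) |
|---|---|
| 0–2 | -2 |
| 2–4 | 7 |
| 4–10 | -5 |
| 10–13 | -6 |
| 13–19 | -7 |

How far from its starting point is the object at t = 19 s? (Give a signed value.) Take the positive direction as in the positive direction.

Net displacement equals the area under the velocity-time graph (areas below the axis count negative).
0–2 s: -2 × 2 = -4 m
2–4 s: 7 × 2 = 14 m
4–10 s: -5 × 6 = -30 m
10–13 s: -6 × 3 = -18 m
13–19 s: -7 × 6 = -42 m
Net displacement = -80 m

-80 m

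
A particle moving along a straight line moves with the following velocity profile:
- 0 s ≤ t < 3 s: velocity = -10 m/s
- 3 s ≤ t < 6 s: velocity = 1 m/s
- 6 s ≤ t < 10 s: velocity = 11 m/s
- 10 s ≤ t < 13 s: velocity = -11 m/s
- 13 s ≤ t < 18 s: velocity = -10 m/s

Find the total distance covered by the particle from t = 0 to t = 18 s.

Distance (not displacement) is the total path length: add the absolute areas under v-t.
0–3 s: |-10| × 3 = 30 m
3–6 s: |1| × 3 = 3 m
6–10 s: |11| × 4 = 44 m
10–13 s: |-11| × 3 = 33 m
13–18 s: |-10| × 5 = 50 m
Total distance = 160 m

160 m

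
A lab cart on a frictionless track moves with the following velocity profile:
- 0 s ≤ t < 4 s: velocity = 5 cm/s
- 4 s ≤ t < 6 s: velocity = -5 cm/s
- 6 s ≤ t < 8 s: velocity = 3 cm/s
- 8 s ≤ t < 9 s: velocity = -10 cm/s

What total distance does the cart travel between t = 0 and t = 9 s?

Total distance travelled is ∫|v| dt — sum the magnitudes of each area piece.
0–4 s: |5| × 4 = 20 cm
4–6 s: |-5| × 2 = 10 cm
6–8 s: |3| × 2 = 6 cm
8–9 s: |-10| × 1 = 10 cm
Total distance = 46 cm

46 cm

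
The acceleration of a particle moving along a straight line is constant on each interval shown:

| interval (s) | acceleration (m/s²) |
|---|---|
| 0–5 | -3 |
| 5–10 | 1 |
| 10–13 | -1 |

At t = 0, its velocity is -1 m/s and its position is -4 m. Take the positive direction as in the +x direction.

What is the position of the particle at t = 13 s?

-151.5 m

On each constant-a segment, Δv = aΔt and Δx = v₀Δt + ½aΔt²; chain segment to segment.
0–5 s: v starts -1 m/s; Δx = -1·5 + ½·-3·5² = -42.5 m; v ends -16 m/s.
5–10 s: v starts -16 m/s; Δx = -16·5 + ½·1·5² = -67.5 m; v ends -11 m/s.
10–13 s: v starts -11 m/s; Δx = -11·3 + ½·-1·3² = -37.5 m; v ends -14 m/s.
x(13) = -4 + Σ Δx = -151.5 m.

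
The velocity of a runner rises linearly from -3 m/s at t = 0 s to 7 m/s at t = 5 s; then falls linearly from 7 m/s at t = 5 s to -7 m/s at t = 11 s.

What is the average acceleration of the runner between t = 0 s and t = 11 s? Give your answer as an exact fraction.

Average acceleration = Δv/Δt = (-7 − -3)/(11 − 0) = -4/11 m/s².

-4/11 m/s²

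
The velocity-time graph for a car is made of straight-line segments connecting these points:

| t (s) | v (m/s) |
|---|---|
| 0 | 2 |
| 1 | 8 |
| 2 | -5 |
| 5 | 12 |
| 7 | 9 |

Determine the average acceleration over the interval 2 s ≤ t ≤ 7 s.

Average acceleration = Δv/Δt = (9 − -5)/(7 − 2) = 2.8 m/s².

2.8 m/s²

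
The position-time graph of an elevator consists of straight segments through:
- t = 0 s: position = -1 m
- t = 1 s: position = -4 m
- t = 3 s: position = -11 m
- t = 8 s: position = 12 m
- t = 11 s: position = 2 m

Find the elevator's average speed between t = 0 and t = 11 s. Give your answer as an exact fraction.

Average speed = (total path length)/(elapsed time); on a piecewise-linear x-t graph the path length is Σ|Δx|.
0–1 s: |Δx| = |-4 − -1| = 3 m
1–3 s: |Δx| = |-11 − -4| = 7 m
3–8 s: |Δx| = |12 − -11| = 23 m
8–11 s: |Δx| = |2 − 12| = 10 m
Total path = 43 m; average speed = 43/11 = 43/11 m/s.

43/11 m/s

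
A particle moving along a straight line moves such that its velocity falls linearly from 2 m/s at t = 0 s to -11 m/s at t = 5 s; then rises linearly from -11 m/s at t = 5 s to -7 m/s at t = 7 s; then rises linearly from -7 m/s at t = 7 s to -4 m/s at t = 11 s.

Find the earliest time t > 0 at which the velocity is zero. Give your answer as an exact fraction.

t = 10/13 s

v changes sign on 0–5 s (from 2 to -11); the graph is linear there, so v = 0 at t = 0 + (-2)·(5 − 0)/(-11 − 2) = 10/13 s.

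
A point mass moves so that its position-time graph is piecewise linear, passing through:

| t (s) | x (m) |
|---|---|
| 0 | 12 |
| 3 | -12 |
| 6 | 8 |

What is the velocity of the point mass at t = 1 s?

Velocity is the slope of the x-t graph on 0–3 s: (-12 − 12)/(3 − 0) = -8 m/s.

-8 m/s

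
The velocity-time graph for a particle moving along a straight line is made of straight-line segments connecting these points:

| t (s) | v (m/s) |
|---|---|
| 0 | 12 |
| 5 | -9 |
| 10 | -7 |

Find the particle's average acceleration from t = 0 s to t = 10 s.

Average acceleration = Δv/Δt = (-7 − 12)/(10 − 0) = -1.9 m/s².

-1.9 m/s²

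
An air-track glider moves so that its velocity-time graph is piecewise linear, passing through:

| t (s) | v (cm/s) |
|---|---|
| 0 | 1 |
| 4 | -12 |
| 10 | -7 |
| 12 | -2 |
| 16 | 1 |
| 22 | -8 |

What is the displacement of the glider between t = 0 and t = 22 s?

-111 cm

Net displacement equals the area under the velocity-time graph (areas below the axis count negative).
0–4 s: ½(1 + -12)(4) = -22 cm
4–10 s: ½(-12 + -7)(6) = -57 cm
10–12 s: ½(-7 + -2)(2) = -9 cm
12–16 s: ½(-2 + 1)(4) = -2 cm
16–22 s: ½(1 + -8)(6) = -21 cm
Net displacement = -111 cm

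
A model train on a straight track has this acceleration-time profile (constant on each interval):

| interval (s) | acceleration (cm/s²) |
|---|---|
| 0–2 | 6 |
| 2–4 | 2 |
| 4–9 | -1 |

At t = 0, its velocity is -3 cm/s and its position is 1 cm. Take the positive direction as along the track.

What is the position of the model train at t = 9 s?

On each constant-a segment, Δv = aΔt and Δx = v₀Δt + ½aΔt²; chain segment to segment.
0–2 s: v starts -3 cm/s; Δx = -3·2 + ½·6·2² = 6 cm; v ends 9 cm/s.
2–4 s: v starts 9 cm/s; Δx = 9·2 + ½·2·2² = 22 cm; v ends 13 cm/s.
4–9 s: v starts 13 cm/s; Δx = 13·5 + ½·-1·5² = 52.5 cm; v ends 8 cm/s.
x(9) = 1 + Σ Δx = 81.5 cm.

81.5 cm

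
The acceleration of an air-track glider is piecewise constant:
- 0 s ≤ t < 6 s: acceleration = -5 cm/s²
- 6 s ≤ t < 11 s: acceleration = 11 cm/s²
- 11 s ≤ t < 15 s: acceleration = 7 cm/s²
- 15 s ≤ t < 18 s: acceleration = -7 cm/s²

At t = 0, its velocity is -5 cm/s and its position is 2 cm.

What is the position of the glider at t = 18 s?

93 cm

On each constant-a segment, Δv = aΔt and Δx = v₀Δt + ½aΔt²; chain segment to segment.
0–6 s: v starts -5 cm/s; Δx = -5·6 + ½·-5·6² = -120 cm; v ends -35 cm/s.
6–11 s: v starts -35 cm/s; Δx = -35·5 + ½·11·5² = -37.5 cm; v ends 20 cm/s.
11–15 s: v starts 20 cm/s; Δx = 20·4 + ½·7·4² = 136 cm; v ends 48 cm/s.
15–18 s: v starts 48 cm/s; Δx = 48·3 + ½·-7·3² = 112.5 cm; v ends 27 cm/s.
x(18) = 2 + Σ Δx = 93 cm.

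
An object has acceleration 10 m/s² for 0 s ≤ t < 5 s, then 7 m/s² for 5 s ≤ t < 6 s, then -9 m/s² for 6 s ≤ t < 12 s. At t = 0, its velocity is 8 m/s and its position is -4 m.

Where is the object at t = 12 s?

On each constant-a segment, Δv = aΔt and Δx = v₀Δt + ½aΔt²; chain segment to segment.
0–5 s: v starts 8 m/s; Δx = 8·5 + ½·10·5² = 165 m; v ends 58 m/s.
5–6 s: v starts 58 m/s; Δx = 58·1 + ½·7·1² = 61.5 m; v ends 65 m/s.
6–12 s: v starts 65 m/s; Δx = 65·6 + ½·-9·6² = 228 m; v ends 11 m/s.
x(12) = -4 + Σ Δx = 450.5 m.

450.5 m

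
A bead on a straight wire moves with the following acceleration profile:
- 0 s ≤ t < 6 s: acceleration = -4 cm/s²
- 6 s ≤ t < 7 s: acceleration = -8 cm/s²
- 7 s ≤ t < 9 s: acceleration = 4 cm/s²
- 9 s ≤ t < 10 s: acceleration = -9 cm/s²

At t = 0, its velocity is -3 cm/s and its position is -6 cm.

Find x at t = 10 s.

-220.5 cm

On each constant-a segment, Δv = aΔt and Δx = v₀Δt + ½aΔt²; chain segment to segment.
0–6 s: v starts -3 cm/s; Δx = -3·6 + ½·-4·6² = -90 cm; v ends -27 cm/s.
6–7 s: v starts -27 cm/s; Δx = -27·1 + ½·-8·1² = -31 cm; v ends -35 cm/s.
7–9 s: v starts -35 cm/s; Δx = -35·2 + ½·4·2² = -62 cm; v ends -27 cm/s.
9–10 s: v starts -27 cm/s; Δx = -27·1 + ½·-9·1² = -31.5 cm; v ends -36 cm/s.
x(10) = -6 + Σ Δx = -220.5 cm.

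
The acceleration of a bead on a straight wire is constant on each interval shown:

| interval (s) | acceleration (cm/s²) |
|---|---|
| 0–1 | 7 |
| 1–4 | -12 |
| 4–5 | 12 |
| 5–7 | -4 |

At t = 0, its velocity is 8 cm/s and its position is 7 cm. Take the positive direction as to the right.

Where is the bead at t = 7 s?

On each constant-a segment, Δv = aΔt and Δx = v₀Δt + ½aΔt²; chain segment to segment.
0–1 s: v starts 8 cm/s; Δx = 8·1 + ½·7·1² = 11.5 cm; v ends 15 cm/s.
1–4 s: v starts 15 cm/s; Δx = 15·3 + ½·-12·3² = -9 cm; v ends -21 cm/s.
4–5 s: v starts -21 cm/s; Δx = -21·1 + ½·12·1² = -15 cm; v ends -9 cm/s.
5–7 s: v starts -9 cm/s; Δx = -9·2 + ½·-4·2² = -26 cm; v ends -17 cm/s.
x(7) = 7 + Σ Δx = -31.5 cm.

-31.5 cm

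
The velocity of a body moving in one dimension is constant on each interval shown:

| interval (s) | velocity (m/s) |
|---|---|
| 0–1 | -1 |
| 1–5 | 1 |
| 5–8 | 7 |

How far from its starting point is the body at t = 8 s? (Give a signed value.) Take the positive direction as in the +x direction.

24 m

Net displacement equals the area under the velocity-time graph (areas below the axis count negative).
0–1 s: -1 × 1 = -1 m
1–5 s: 1 × 4 = 4 m
5–8 s: 7 × 3 = 21 m
Net displacement = 24 m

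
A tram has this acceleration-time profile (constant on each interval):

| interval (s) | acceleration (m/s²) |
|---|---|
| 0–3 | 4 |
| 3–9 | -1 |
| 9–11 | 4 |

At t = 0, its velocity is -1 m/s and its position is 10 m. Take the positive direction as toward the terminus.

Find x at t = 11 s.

91 m

On each constant-a segment, Δv = aΔt and Δx = v₀Δt + ½aΔt²; chain segment to segment.
0–3 s: v starts -1 m/s; Δx = -1·3 + ½·4·3² = 15 m; v ends 11 m/s.
3–9 s: v starts 11 m/s; Δx = 11·6 + ½·-1·6² = 48 m; v ends 5 m/s.
9–11 s: v starts 5 m/s; Δx = 5·2 + ½·4·2² = 18 m; v ends 13 m/s.
x(11) = 10 + Σ Δx = 91 m.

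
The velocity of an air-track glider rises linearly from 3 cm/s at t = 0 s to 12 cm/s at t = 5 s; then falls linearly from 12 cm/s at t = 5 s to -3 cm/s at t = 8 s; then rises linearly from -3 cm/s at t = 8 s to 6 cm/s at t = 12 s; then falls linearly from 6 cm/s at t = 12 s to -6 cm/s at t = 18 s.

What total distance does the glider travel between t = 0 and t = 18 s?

80.8 cm

Distance (not displacement) is the total path length: add the absolute areas under v-t.
0–5 s: |½(3 + 12)(5)| = 37.5 cm
5–8 s: v = 0 at t = 7.4 s; triangle areas 14.4 + 0.9 = 15.3 cm
8–12 s: v = 0 at t = 28/3 s; triangle areas 2 + 8 = 10 cm
12–18 s: v = 0 at t = 15 s; triangle areas 9 + 9 = 18 cm
Total distance = 80.8 cm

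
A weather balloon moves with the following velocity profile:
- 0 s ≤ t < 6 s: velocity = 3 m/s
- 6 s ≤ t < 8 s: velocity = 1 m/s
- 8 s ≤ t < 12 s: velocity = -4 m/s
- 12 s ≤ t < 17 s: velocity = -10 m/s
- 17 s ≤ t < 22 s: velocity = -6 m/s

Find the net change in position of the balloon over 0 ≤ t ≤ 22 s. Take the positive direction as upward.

Displacement is the signed area under the v-t curve.
0–6 s: 3 × 6 = 18 m
6–8 s: 1 × 2 = 2 m
8–12 s: -4 × 4 = -16 m
12–17 s: -10 × 5 = -50 m
17–22 s: -6 × 5 = -30 m
Net displacement = -76 m

-76 m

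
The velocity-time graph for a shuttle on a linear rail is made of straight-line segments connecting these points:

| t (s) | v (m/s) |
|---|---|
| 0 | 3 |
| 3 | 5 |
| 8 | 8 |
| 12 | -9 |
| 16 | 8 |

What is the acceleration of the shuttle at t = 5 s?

0.6 m/s²

Acceleration is the slope of the v-t graph on 3–8 s: (8 − 5)/(8 − 3) = 0.6 m/s².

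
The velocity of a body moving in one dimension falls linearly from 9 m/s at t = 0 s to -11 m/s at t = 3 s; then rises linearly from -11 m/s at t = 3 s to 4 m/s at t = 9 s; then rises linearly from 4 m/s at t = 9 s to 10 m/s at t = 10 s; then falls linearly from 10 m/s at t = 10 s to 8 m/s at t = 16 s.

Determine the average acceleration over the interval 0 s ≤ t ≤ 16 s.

Average acceleration = Δv/Δt = (8 − 9)/(16 − 0) = -0.0625 m/s².

-0.0625 m/s²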